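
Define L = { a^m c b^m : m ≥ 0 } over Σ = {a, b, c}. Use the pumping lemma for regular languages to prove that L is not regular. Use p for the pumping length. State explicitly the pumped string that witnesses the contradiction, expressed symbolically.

Assume L is regular; let p be its pumping constant.
Take w = a^p c b^p ∈ L with |w| = 2p+1 ≥ p.
By the pumping lemma, w = xyz with |xy| ≤ p and y is nonempty.
The first p characters of w are a's, so xy (and hence y) consists only of a's. Write y = a^k, 1 ≤ k ≤ p.
Pump with i = 2: xy^2z = a^{p+k} c b^p, which would require p+k = p. But k ≥ 1, so xy^2z ∉ L.
Contradiction. Therefore L is not regular.

a^{p+k} c b^p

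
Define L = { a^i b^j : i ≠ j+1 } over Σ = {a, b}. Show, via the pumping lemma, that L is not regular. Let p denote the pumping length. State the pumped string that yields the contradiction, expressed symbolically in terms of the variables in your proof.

Suppose for contradiction that L is regular, and let p be the pumping length.
Choose w = a^p b^{p+p!-1}. Since p ≠ (p+p!-1)+1 = p+p!, w ∈ L; and |w| ≥ p.
By the pumping lemma, w = xyz with |xy| ≤ p and y is nonempty.
Since the first p symbols of w are all a's and |xy| ≤ p, y lies entirely in the leading a-block: y = a^k for some k with 1 ≤ k ≤ p.
Since 1 ≤ k ≤ p, k divides p!; set t = 1 + p!/k. Then xy^t z has p + (p!/k)·k = p + p! copies of a. Now the a-count is p+p! and (b-count)+1 = (p+p!-1)+1 = p+p!, so i ≠ j+1 fails. So xy^t z = a^{p+p!} b^{p+p!-1} ∉ L.
This contradicts the pumping lemma, so L is not regular.

a^{p+p!} b^{p+p!-1}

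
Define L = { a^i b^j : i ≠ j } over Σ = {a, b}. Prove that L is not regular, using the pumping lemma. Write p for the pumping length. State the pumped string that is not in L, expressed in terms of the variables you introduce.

a^{p+p!} b^{p+p!}

Assume L is regular; let p be its pumping constant.
Choose w = a^p b^{p+p!}. Since p ≠ p+p!, w ∈ L; and |w| ≥ p.
By the pumping lemma, w = xyz with |xy| ≤ p and |y| > 0.
Since the first p symbols of w are all a's and |xy| ≤ p, y lies entirely in the leading a-block: y = a^k for some k with 1 ≤ k ≤ p.
Since 1 ≤ k ≤ p, k divides p!; set t = 1 + p!/k. Then xy^t z has p + (p!/k)·k = p + p! copies of a. Now the a-count equals the b-count, so i ≠ j fails. So xy^t z = a^{p+p!} b^{p+p!} ∉ L.
This is a contradiction; hence L is not regular.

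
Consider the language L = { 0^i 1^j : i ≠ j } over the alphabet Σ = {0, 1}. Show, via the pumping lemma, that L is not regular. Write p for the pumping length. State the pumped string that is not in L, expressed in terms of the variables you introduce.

0^{p+p!} 1^{p+p!}

Suppose for contradiction that L is regular, and let p be the pumping length.
Choose w = 0^p 1^{p+p!}. Since p ≠ p+p!, w ∈ L; and |w| ≥ p.
Write w = xyz as guaranteed by the lemma, with |xy| ≤ p and y is nonempty.
The first p characters of w are 0's, so xy (and hence y) consists only of 0's. Write y = 0^k, 1 ≤ k ≤ p.
Since 1 ≤ k ≤ p, k divides p!; set t = 1 + p!/k. Then xy^t z has p + (p!/k)·k = p + p! copies of 0. Now the 0-count equals the 1-count, so i ≠ j fails. So xy^t z = 0^{p+p!} 1^{p+p!} ∉ L.
This is a contradiction; hence L is not regular.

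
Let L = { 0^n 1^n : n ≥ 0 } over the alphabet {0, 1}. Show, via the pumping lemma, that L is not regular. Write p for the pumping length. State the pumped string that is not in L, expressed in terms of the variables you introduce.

0^{p+k} 1^p

Assume L is regular. Let p be the pumping length given by the pumping lemma.
Choose w = 0^p 1^p, which is in L with |w| = 2p ≥ p.
Write w = xyz as guaranteed by the lemma, with |xy| ≤ p and |y| > 0.
Since the first p symbols of w are all 0's and |xy| ≤ p, y lies entirely in the leading 0-block: y = 0^k for some k with 1 ≤ k ≤ p.
Pump with i = 2: xy^2z = 0^{p+k} 1^p. For this to lie in L we would need p = p+k, which forces k = 0. But k ≥ 1, so xy^2z ∉ L.
This contradicts the pumping lemma, so L is not regular.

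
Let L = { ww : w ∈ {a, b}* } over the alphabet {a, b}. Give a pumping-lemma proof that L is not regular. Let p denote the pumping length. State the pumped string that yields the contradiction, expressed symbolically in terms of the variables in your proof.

Assume L is regular. Let p be the pumping length given by the pumping lemma.
Take w = a^p b^p a^p b^p = uu where u = a^pb^p; then w ∈ L and |w| = 4p ≥ p.
Write w = xyz as guaranteed by the lemma, with |xy| ≤ p and |y| > 0.
The first p characters of w are a's, so xy (and hence y) consists only of a's. Write y = a^k, 1 ≤ k ≤ p.
Pump with i = 2: xy^2z = a^{p+k} b^p a^p b^p, of length 4p+k. Suppose this equals vv. The string starts with a and ends with b, so v does too; thus the boundary between the two copies of v is a b→a transition. There is exactly one such transition, at position 2p+k, so |v| = 2p+k and |vv| = 4p+2k ≠ 4p+k since k ≥ 1. So xy^2z ∉ L.
This contradicts the pumping lemma, so L is not regular.

a^{p+k} b^p a^p b^p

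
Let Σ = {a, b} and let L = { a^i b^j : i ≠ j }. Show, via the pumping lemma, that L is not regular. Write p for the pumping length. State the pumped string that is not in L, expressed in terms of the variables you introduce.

Assume L is regular. Let p be the pumping length given by the pumping lemma.
Choose w = a^p b^{p+p!}. Since p ≠ p+p!, w ∈ L; and |w| ≥ p.
The pumping lemma gives a decomposition w = xyz where |xy| ≤ p and |y| ≥ 1.
Since the first p symbols of w are all a's and |xy| ≤ p, y lies entirely in the leading a-block: y = a^k for some k with 1 ≤ k ≤ p.
Since 1 ≤ k ≤ p, k divides p!; set t = 1 + p!/k. Then xy^t z has p + (p!/k)·k = p + p! copies of a. Now the a-count equals the b-count, so i ≠ j fails. So xy^t z = a^{p+p!} b^{p+p!} ∉ L.
Contradiction. Therefore L is not regular.

a^{p+p!} b^{p+p!}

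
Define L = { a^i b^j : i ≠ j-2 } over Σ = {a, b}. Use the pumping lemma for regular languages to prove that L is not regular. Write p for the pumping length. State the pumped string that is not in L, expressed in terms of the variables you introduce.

Assume L is regular; let p be its pumping constant.
Choose w = a^p b^{p+p!+2}. Since p ≠ (p+p!+2)-2 = p+p!, w ∈ L; and |w| ≥ p.
Write w = xyz as guaranteed by the lemma, with |xy| ≤ p and |y| > 0.
The first p characters of w are a's, so xy (and hence y) consists only of a's. Write y = a^k, 1 ≤ k ≤ p.
Since 1 ≤ k ≤ p, k divides p!; set t = 1 + p!/k. Then xy^t z has p + (p!/k)·k = p + p! copies of a. Now the a-count is p+p! and (b-count)-2 = (p+p!+2)-2 = p+p!, so i ≠ j-2 fails. So xy^t z = a^{p+p!} b^{p+p!+2} ∉ L.
Contradiction. Therefore L is not regular.

a^{p+p!} b^{p+p!+2}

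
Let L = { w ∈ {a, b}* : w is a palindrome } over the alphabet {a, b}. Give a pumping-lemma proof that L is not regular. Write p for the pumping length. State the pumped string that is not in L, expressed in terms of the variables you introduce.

Assume L is regular. Let p be the pumping length given by the pumping lemma.
Take w = a^p b a^p, a palindrome of length 2p+1 ≥ p.
Write w = xyz as guaranteed by the lemma, with |xy| ≤ p and |y| ≥ 1.
The first p characters of w are a's, so xy (and hence y) consists only of a's. Write y = a^k, 1 ≤ k ≤ p.
Pump with i = 2: xy^2z = a^{p+k} b a^p. Its reverse is a^p b a^{p+k}, which differs from xy^2z since k ≥ 1. So xy^2z is not a palindrome and xy^2z ∉ L.
Contradiction. Therefore L is not regular.

a^{p+k} b a^p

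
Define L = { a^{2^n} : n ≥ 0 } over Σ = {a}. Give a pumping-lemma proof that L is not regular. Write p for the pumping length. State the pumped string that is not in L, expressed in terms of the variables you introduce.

Assume L is regular. Let p be the pumping length given by the pumping lemma.
Take w = a^{2^p} ∈ L with |w| = 2^p ≥ p.
By the pumping lemma, w = xyz with |xy| ≤ p and |y| ≥ 1.
Then y = a^k for some k with 1 ≤ k ≤ p.
Pump with i = 2: xy^2z = a^{2^p+k}. Since 1 ≤ k ≤ p < 2^p, we have 2^p < 2^p+k < 2^{p+1}, so 2^p+k is not a power of 2. So xy^2z ∉ L.
This contradicts the pumping lemma, so L is not regular.

a^{2^p+k}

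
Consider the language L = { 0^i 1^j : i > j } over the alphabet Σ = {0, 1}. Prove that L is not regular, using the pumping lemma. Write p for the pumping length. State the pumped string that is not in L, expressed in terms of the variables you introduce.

Assume L is regular. Let p be the pumping length given by the pumping lemma.
Choose w = 0^{p+1} 1^p ∈ L, with |w| = 2p+1 ≥ p.
By the pumping lemma, w = xyz with |xy| ≤ p and y is nonempty.
The first p characters of w are 0's, so xy (and hence y) consists only of 0's. Write y = 0^k, 1 ≤ k ≤ p.
Consider xy^0z = xz = 0^{p+1-k} 1^p. Since k ≥ 1, the 0-count p+1-k is at most p, so i > j fails; thus xz ∉ L.
This is a contradiction; hence L is not regular.

0^{p+1-k} 1^p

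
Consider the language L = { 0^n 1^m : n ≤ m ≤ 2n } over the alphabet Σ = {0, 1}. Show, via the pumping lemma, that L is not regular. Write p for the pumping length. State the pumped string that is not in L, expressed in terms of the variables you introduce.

0^{p+k} 1^p

Assume L is regular; let p be its pumping constant.
Take w = 0^p 1^p ∈ L (since p ≤ p ≤ 2p), with |w| = 2p ≥ p.
The pumping lemma gives a decomposition w = xyz where |xy| ≤ p and |y| > 0.
The first p characters of w are 0's, so xy (and hence y) consists only of 0's. Write y = 0^k, 1 ≤ k ≤ p.
Pump with i = 2: xy^2z = 0^{p+k} 1^p. Now n = p+k > p = m, so the condition n ≤ m fails. Thus xy^2z ∉ L.
Contradiction. Therefore L is not regular.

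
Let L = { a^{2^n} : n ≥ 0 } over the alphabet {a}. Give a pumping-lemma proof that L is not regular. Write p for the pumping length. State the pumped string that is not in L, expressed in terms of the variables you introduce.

Assume L is regular; let p be its pumping constant.
Take w = a^{2^p} ∈ L with |w| = 2^p ≥ p.
Write w = xyz as guaranteed by the lemma, with |xy| ≤ p and |y| ≥ 1.
Then y = a^k for some k with 1 ≤ k ≤ p.
Pump with i = 2: xy^2z = a^{2^p+k}. Since 1 ≤ k ≤ p < 2^p, we have 2^p < 2^p+k < 2^{p+1}, so 2^p+k is not a power of 2. So xy^2z ∉ L.
This is a contradiction; hence L is not regular.

a^{2^p+k}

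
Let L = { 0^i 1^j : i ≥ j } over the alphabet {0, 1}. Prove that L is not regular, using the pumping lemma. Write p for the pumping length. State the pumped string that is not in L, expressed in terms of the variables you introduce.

Toward a contradiction, assume L is regular with pumping length p.
Choose w = 0^p 1^p ∈ L, with |w| = 2p ≥ p.
By the pumping lemma, w = xyz with |xy| ≤ p and |y| ≥ 1.
Because |xy| ≤ p and w begins with p copies of 0, we have y = 0^k with 1 ≤ k ≤ p.
Consider xy^0z = xz = 0^{p-k} 1^p. Since k ≥ 1, the 0-count p-k is less than p, so i ≥ j fails; thus xz ∉ L.
This contradicts the pumping lemma, so L is not regular.

0^{p-k} 1^p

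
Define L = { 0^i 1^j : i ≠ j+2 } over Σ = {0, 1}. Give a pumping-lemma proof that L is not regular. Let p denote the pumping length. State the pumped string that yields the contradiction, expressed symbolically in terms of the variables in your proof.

Toward a contradiction, assume L is regular with pumping length p.
Choose w = 0^p 1^{p+p!-2}. Since p ≠ (p+p!-2)+2 = p+p!, w ∈ L; and |w| ≥ p.
Write w = xyz as guaranteed by the lemma, with |xy| ≤ p and y is nonempty.
Since the first p symbols of w are all 0's and |xy| ≤ p, y lies entirely in the leading 0-block: y = 0^k for some k with 1 ≤ k ≤ p.
Since 1 ≤ k ≤ p, k divides p!; set t = 1 + p!/k. Then xy^t z has p + (p!/k)·k = p + p! copies of 0. Now the 0-count is p+p! and (1-count)+2 = (p+p!-2)+2 = p+p!, so i ≠ j+2 fails. So xy^t z = 0^{p+p!} 1^{p+p!-2} ∉ L.
Contradiction. Therefore L is not regular.

0^{p+p!} 1^{p+p!-2}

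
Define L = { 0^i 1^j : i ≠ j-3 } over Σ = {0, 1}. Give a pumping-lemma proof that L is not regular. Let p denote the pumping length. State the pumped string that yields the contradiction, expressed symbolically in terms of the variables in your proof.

Assume L is regular. Let p be the pumping length given by the pumping lemma.
Choose w = 0^p 1^{p+p!+3}. Since p ≠ (p+p!+3)-3 = p+p!, w ∈ L; and |w| ≥ p.
By the pumping lemma, w = xyz with |xy| ≤ p and |y| ≥ 1.
Since the first p symbols of w are all 0's and |xy| ≤ p, y lies entirely in the leading 0-block: y = 0^k for some k with 1 ≤ k ≤ p.
Since 1 ≤ k ≤ p, k divides p!; set t = 1 + p!/k. Then xy^t z has p + (p!/k)·k = p + p! copies of 0. Now the 0-count is p+p! and (1-count)-3 = (p+p!+3)-3 = p+p!, so i ≠ j-3 fails. So xy^t z = 0^{p+p!} 1^{p+p!+3} ∉ L.
This is a contradiction; hence L is not regular.

0^{p+p!} 1^{p+p!+3}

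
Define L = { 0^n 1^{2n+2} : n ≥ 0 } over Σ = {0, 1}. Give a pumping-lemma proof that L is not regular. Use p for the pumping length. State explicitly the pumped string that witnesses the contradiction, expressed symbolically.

0^{p+k} 1^{2p+2}

Suppose for contradiction that L is regular, and let p be the pumping length.
Let w = 0^p 1^{2p+2} ∈ L; note |w| = 3p+2 ≥ p.
The pumping lemma gives a decomposition w = xyz where |xy| ≤ p and y is nonempty.
Since the first p symbols of w are all 0's and |xy| ≤ p, y lies entirely in the leading 0-block: y = 0^k for some k with 1 ≤ k ≤ p.
Pump with i = 2: xy^2z = 0^{p+k} 1^{2p+2}. For this to lie in L we would need 2p+2 = 2(p+k)+2, which forces k = 0. But k ≥ 1, so xy^2z ∉ L.
This is a contradiction; hence L is not regular.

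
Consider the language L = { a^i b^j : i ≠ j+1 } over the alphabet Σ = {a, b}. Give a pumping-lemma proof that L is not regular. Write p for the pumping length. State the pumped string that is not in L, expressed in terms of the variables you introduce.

a^{p+p!} b^{p+p!-1}

Toward a contradiction, assume L is regular with pumping length p.
Choose w = a^p b^{p+p!-1}. Since p ≠ (p+p!-1)+1 = p+p!, w ∈ L; and |w| ≥ p.
By the pumping lemma, w = xyz with |xy| ≤ p and |y| ≥ 1.
Since the first p symbols of w are all a's and |xy| ≤ p, y lies entirely in the leading a-block: y = a^k for some k with 1 ≤ k ≤ p.
Since 1 ≤ k ≤ p, k divides p!; set t = 1 + p!/k. Then xy^t z has p + (p!/k)·k = p + p! copies of a. Now the a-count is p+p! and (b-count)+1 = (p+p!-1)+1 = p+p!, so i ≠ j+1 fails. So xy^t z = a^{p+p!} b^{p+p!-1} ∉ L.
This contradicts the pumping lemma, so L is not regular.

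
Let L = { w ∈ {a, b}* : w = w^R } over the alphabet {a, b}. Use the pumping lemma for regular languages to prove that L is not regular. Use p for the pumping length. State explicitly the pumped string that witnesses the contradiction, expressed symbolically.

a^{p+k} b a^p

Assume L is regular. Let p be the pumping length given by the pumping lemma.
Take w = a^p b a^p, a palindrome of length 2p+1 ≥ p.
Write w = xyz as guaranteed by the lemma, with |xy| ≤ p and |y| ≥ 1.
The first p characters of w are a's, so xy (and hence y) consists only of a's. Write y = a^k, 1 ≤ k ≤ p.
Pump with i = 2: xy^2z = a^{p+k} b a^p. Its reverse is a^p b a^{p+k}, which differs from xy^2z since k ≥ 1. So xy^2z is not a palindrome and xy^2z ∉ L.
This contradicts the pumping lemma, so L is not regular.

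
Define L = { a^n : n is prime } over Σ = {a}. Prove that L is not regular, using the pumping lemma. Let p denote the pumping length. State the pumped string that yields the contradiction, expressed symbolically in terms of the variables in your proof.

a^{q(1+k)}

Assume L is regular. Let p be the pumping length given by the pumping lemma.
Let q be a prime with q ≥ p+2 (infinitely many primes exist), and take w = a^q ∈ L with |w| = q ≥ p.
Write w = xyz as guaranteed by the lemma, with |xy| ≤ p and |y| > 0.
Then y = a^k for some k with 1 ≤ k ≤ p.
Since 1 ≤ k ≤ p, |xz| = q-k. Pump with i = q+1: |xy^{q+1}z| = (q-k)+(q+1)k = q+qk = q(1+k), which is composite (both factors ≥ 2). So xy^{q+1}z = a^{q(1+k)} ∉ L.
Contradiction. Therefore L is not regular.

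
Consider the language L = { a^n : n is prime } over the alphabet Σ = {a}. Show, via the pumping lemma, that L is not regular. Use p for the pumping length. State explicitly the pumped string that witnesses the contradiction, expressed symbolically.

a^{q(1+k)}

Suppose for contradiction that L is regular, and let p be the pumping length.
Let q be a prime with q ≥ p+2 (infinitely many primes exist), and take w = a^q ∈ L with |w| = q ≥ p.
By the pumping lemma, w = xyz with |xy| ≤ p and |y| > 0.
Then y = a^k for some k with 1 ≤ k ≤ p.
Since 1 ≤ k ≤ p, |xz| = q-k. Pump with i = q+1: |xy^{q+1}z| = (q-k)+(q+1)k = q+qk = q(1+k), which is composite (both factors ≥ 2). So xy^{q+1}z = a^{q(1+k)} ∉ L.
Contradiction. Therefore L is not regular.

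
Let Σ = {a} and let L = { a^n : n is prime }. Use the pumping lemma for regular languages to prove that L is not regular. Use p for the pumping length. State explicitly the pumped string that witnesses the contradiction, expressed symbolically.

Suppose for contradiction that L is regular, and let p be the pumping length.
Let q be a prime with q ≥ p+2 (infinitely many primes exist), and take w = a^q ∈ L with |w| = q ≥ p.
The pumping lemma gives a decomposition w = xyz where |xy| ≤ p and |y| ≥ 1.
Then y = a^k for some k with 1 ≤ k ≤ p.
Since 1 ≤ k ≤ p, |xz| = q-k. Pump with i = q+1: |xy^{q+1}z| = (q-k)+(q+1)k = q+qk = q(1+k), which is composite (both factors ≥ 2). So xy^{q+1}z = a^{q(1+k)} ∉ L.
Contradiction. Therefore L is not regular.

a^{q(1+k)}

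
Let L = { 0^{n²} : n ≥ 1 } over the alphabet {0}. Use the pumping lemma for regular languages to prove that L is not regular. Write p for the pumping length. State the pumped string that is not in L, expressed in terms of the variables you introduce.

Assume L is regular. Let p be the pumping length given by the pumping lemma.
Take w = 0^{p²} ∈ L with |w| = p² ≥ p.
By the pumping lemma, w = xyz with |xy| ≤ p and |y| ≥ 1.
Then y = 0^k for some k with 1 ≤ k ≤ p.
Pump with i = 2: xy^2z = 0^{p²+k}. Since 1 ≤ k ≤ p, p² < p²+k ≤ p²+p < (p+1)², so p²+k lies strictly between consecutive squares and is not a perfect square. So xy^2z ∉ L.
Contradiction. Therefore L is not regular.

0^{p²+k}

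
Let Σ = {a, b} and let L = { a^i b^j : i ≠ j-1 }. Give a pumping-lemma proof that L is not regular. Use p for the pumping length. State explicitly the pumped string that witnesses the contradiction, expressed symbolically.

a^{p+p!} b^{p+p!+1}

Toward a contradiction, assume L is regular with pumping length p.
Choose w = a^p b^{p+p!+1}. Since p ≠ (p+p!+1)-1 = p+p!, w ∈ L; and |w| ≥ p.
The pumping lemma gives a decomposition w = xyz where |xy| ≤ p and y is nonempty.
The first p characters of w are a's, so xy (and hence y) consists only of a's. Write y = a^k, 1 ≤ k ≤ p.
Since 1 ≤ k ≤ p, k divides p!; set t = 1 + p!/k. Then xy^t z has p + (p!/k)·k = p + p! copies of a. Now the a-count is p+p! and (b-count)-1 = (p+p!+1)-1 = p+p!, so i ≠ j-1 fails. So xy^t z = a^{p+p!} b^{p+p!+1} ∉ L.
This contradicts the pumping lemma, so L is not regular.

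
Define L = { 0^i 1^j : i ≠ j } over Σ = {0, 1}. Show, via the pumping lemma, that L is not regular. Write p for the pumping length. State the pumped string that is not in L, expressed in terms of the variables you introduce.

Assume L is regular. Let p be the pumping length given by the pumping lemma.
Choose w = 0^p 1^{p+p!}. Since p ≠ p+p!, w ∈ L; and |w| ≥ p.
Write w = xyz as guaranteed by the lemma, with |xy| ≤ p and |y| ≥ 1.
The first p characters of w are 0's, so xy (and hence y) consists only of 0's. Write y = 0^k, 1 ≤ k ≤ p.
Since 1 ≤ k ≤ p, k divides p!; set t = 1 + p!/k. Then xy^t z has p + (p!/k)·k = p + p! copies of 0. Now the 0-count equals the 1-count, so i ≠ j fails. So xy^t z = 0^{p+p!} 1^{p+p!} ∉ L.
This is a contradiction; hence L is not regular.

0^{p+p!} 1^{p+p!}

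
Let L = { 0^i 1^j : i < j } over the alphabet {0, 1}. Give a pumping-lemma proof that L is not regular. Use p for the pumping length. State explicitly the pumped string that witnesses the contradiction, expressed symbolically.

0^{p+k} 1^{p+1}

Assume L is regular; let p be its pumping constant.
Choose w = 0^p 1^{p+1} ∈ L, with |w| = 2p+1 ≥ p.
The pumping lemma gives a decomposition w = xyz where |xy| ≤ p and |y| ≥ 1.
Since the first p symbols of w are all 0's and |xy| ≤ p, y lies entirely in the leading 0-block: y = 0^k for some k with 1 ≤ k ≤ p.
Consider xy^2z = 0^{p+k} 1^{p+1}. Since k ≥ 1, the 0-count p+k is at least p+1, so i < j fails; thus xy^2z ∉ L.
This is a contradiction; hence L is not regular.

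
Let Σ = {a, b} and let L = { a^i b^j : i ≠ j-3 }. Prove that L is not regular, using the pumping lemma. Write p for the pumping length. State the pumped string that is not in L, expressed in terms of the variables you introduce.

Suppose for contradiction that L is regular, and let p be the pumping length.
Choose w = a^p b^{p+p!+3}. Since p ≠ (p+p!+3)-3 = p+p!, w ∈ L; and |w| ≥ p.
The pumping lemma gives a decomposition w = xyz where |xy| ≤ p and |y| > 0.
The first p characters of w are a's, so xy (and hence y) consists only of a's. Write y = a^k, 1 ≤ k ≤ p.
Since 1 ≤ k ≤ p, k divides p!; set t = 1 + p!/k. Then xy^t z has p + (p!/k)·k = p + p! copies of a. Now the a-count is p+p! and (b-count)-3 = (p+p!+3)-3 = p+p!, so i ≠ j-3 fails. So xy^t z = a^{p+p!} b^{p+p!+3} ∉ L.
Contradiction. Therefore L is not regular.

a^{p+p!} b^{p+p!+3}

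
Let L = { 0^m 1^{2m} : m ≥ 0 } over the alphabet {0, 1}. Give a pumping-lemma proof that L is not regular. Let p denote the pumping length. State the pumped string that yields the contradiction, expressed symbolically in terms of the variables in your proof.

Assume L is regular. Let p be the pumping length given by the pumping lemma.
Take w = 0^p 1^{2p}. Then w ∈ L and |w| = 3p ≥ p.
Write w = xyz as guaranteed by the lemma, with |xy| ≤ p and |y| ≥ 1.
Since the first p symbols of w are all 0's and |xy| ≤ p, y lies entirely in the leading 0-block: y = 0^k for some k with 1 ≤ k ≤ p.
Pump with i = 2: xy^2z = 0^{p+k} 1^{2p}. For this to lie in L we would need 2p = 2(p+k), which forces k = 0. But k ≥ 1, so xy^2z ∉ L.
Contradiction. Therefore L is not regular.

0^{p+k} 1^{2p}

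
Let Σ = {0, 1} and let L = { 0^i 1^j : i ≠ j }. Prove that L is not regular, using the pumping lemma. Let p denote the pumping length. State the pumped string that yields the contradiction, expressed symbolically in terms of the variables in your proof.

0^{p+p!} 1^{p+p!}

Suppose for contradiction that L is regular, and let p be the pumping length.
Choose w = 0^p 1^{p+p!}. Since p ≠ p+p!, w ∈ L; and |w| ≥ p.
The pumping lemma gives a decomposition w = xyz where |xy| ≤ p and |y| ≥ 1.
Since the first p symbols of w are all 0's and |xy| ≤ p, y lies entirely in the leading 0-block: y = 0^k for some k with 1 ≤ k ≤ p.
Since 1 ≤ k ≤ p, k divides p!; set t = 1 + p!/k. Then xy^t z has p + (p!/k)·k = p + p! copies of 0. Now the 0-count equals the 1-count, so i ≠ j fails. So xy^t z = 0^{p+p!} 1^{p+p!} ∉ L.
This contradicts the pumping lemma, so L is not regular.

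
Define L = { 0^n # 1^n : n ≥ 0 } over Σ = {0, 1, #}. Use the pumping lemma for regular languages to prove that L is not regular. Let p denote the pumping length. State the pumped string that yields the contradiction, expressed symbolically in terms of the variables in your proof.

Toward a contradiction, assume L is regular with pumping length p.
Take w = 0^p # 1^p ∈ L with |w| = 2p+1 ≥ p.
By the pumping lemma, w = xyz with |xy| ≤ p and |y| > 0.
The first p characters of w are 0's, so xy (and hence y) consists only of 0's. Write y = 0^k, 1 ≤ k ≤ p.
Pump with i = 2: xy^2z = 0^{p+k} # 1^p, which would require p+k = p. But k ≥ 1, so xy^2z ∉ L.
This contradicts the pumping lemma, so L is not regular.

0^{p+k} # 1^p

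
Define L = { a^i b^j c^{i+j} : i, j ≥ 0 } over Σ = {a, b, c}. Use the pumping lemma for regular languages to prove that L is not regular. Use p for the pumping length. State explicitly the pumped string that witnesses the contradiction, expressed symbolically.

Assume L is regular; let p be its pumping constant.
Take w = a^p b^p c^{2p} ∈ L (with i=j=p, i+j=2p), |w| = 4p ≥ p.
The pumping lemma gives a decomposition w = xyz where |xy| ≤ p and y is nonempty.
The first p characters of w are a's, so xy (and hence y) consists only of a's. Write y = a^k, 1 ≤ k ≤ p.
Consider xy^2z = a^{p+k} b^p c^{2p}. Now the a- and b-counts sum to 2p+k, but the c-count is 2p ≠ 2p+k. So xy^2z ∉ L.
This contradicts the pumping lemma, so L is not regular.

a^{p+k} b^p c^{2p}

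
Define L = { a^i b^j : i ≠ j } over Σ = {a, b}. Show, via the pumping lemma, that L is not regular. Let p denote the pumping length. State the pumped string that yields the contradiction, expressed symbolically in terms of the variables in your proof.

Toward a contradiction, assume L is regular with pumping length p.
Choose w = a^p b^{p+p!}. Since p ≠ p+p!, w ∈ L; and |w| ≥ p.
The pumping lemma gives a decomposition w = xyz where |xy| ≤ p and |y| > 0.
Since the first p symbols of w are all a's and |xy| ≤ p, y lies entirely in the leading a-block: y = a^k for some k with 1 ≤ k ≤ p.
Since 1 ≤ k ≤ p, k divides p!; set t = 1 + p!/k. Then xy^t z has p + (p!/k)·k = p + p! copies of a. Now the a-count equals the b-count, so i ≠ j fails. So xy^t z = a^{p+p!} b^{p+p!} ∉ L.
This is a contradiction; hence L is not regular.

a^{p+p!} b^{p+p!}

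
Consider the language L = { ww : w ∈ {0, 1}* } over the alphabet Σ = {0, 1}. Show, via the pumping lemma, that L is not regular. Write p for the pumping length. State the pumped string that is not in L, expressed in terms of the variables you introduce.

0^{p+k} 1^p 0^p 1^p

Suppose for contradiction that L is regular, and let p be the pumping length.
Take w = 0^p 1^p 0^p 1^p = uu where u = 0^p1^p; then w ∈ L and |w| = 4p ≥ p.
The pumping lemma gives a decomposition w = xyz where |xy| ≤ p and y is nonempty.
Because |xy| ≤ p and w begins with p copies of 0, we have y = 0^k with 1 ≤ k ≤ p.
Pump with i = 2: xy^2z = 0^{p+k} 1^p 0^p 1^p, of length 4p+k. Suppose this equals vv. The string starts with 0 and ends with 1, so v does too; thus the boundary between the two copies of v is a 1→0 transition. There is exactly one such transition, at position 2p+k, so |v| = 2p+k and |vv| = 4p+2k ≠ 4p+k since k ≥ 1. So xy^2z ∉ L.
This is a contradiction; hence L is not regular.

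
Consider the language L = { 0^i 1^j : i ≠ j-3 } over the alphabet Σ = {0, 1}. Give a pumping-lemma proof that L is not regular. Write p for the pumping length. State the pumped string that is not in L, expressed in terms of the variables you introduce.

Toward a contradiction, assume L is regular with pumping length p.
Choose w = 0^p 1^{p+p!+3}. Since p ≠ (p+p!+3)-3 = p+p!, w ∈ L; and |w| ≥ p.
Write w = xyz as guaranteed by the lemma, with |xy| ≤ p and |y| > 0.
The first p characters of w are 0's, so xy (and hence y) consists only of 0's. Write y = 0^k, 1 ≤ k ≤ p.
Since 1 ≤ k ≤ p, k divides p!; set t = 1 + p!/k. Then xy^t z has p + (p!/k)·k = p + p! copies of 0. Now the 0-count is p+p! and (1-count)-3 = (p+p!+3)-3 = p+p!, so i ≠ j-3 fails. So xy^t z = 0^{p+p!} 1^{p+p!+3} ∉ L.
This contradicts the pumping lemma, so L is not regular.

0^{p+p!} 1^{p+p!+3}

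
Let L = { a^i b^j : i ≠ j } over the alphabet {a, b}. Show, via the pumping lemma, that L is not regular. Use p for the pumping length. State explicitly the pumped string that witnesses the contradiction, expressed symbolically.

a^{p+p!} b^{p+p!}

Suppose for contradiction that L is regular, and let p be the pumping length.
Choose w = a^p b^{p+p!}. Since p ≠ p+p!, w ∈ L; and |w| ≥ p.
By the pumping lemma, w = xyz with |xy| ≤ p and |y| ≥ 1.
The first p characters of w are a's, so xy (and hence y) consists only of a's. Write y = a^k, 1 ≤ k ≤ p.
Since 1 ≤ k ≤ p, k divides p!; set t = 1 + p!/k. Then xy^t z has p + (p!/k)·k = p + p! copies of a. Now the a-count equals the b-count, so i ≠ j fails. So xy^t z = a^{p+p!} b^{p+p!} ∉ L.
This contradicts the pumping lemma, so L is not regular.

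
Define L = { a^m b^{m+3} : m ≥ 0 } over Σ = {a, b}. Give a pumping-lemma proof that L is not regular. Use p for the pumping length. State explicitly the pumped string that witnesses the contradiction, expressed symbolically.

a^{p+k} b^{p+3}

Assume L is regular. Let p be the pumping length given by the pumping lemma.
Let w = a^p b^{p+3} ∈ L; note |w| = 2p+3 ≥ p.
The pumping lemma gives a decomposition w = xyz where |xy| ≤ p and |y| ≥ 1.
Since the first p symbols of w are all a's and |xy| ≤ p, y lies entirely in the leading a-block: y = a^k for some k with 1 ≤ k ≤ p.
Pump with i = 2: xy^2z = a^{p+k} b^{p+3}. For this to lie in L we would need p+3 = (p+k)+3, which forces k = 0. But k ≥ 1, so xy^2z ∉ L.
Contradiction. Therefore L is not regular.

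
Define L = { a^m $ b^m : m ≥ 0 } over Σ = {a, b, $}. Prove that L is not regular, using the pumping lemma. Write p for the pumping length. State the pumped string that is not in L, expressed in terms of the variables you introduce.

Suppose for contradiction that L is regular, and let p be the pumping length.
Take w = a^p $ b^p ∈ L with |w| = 2p+1 ≥ p.
Write w = xyz as guaranteed by the lemma, with |xy| ≤ p and |y| > 0.
The first p characters of w are a's, so xy (and hence y) consists only of a's. Write y = a^k, 1 ≤ k ≤ p.
Pump with i = 2: xy^2z = a^{p+k} $ b^p, which would require p+k = p. But k ≥ 1, so xy^2z ∉ L.
Contradiction. Therefore L is not regular.

a^{p+k} $ b^p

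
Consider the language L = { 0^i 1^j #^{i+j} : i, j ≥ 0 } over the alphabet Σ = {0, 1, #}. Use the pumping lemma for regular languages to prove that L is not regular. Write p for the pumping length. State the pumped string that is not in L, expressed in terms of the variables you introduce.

Assume L is regular. Let p be the pumping length given by the pumping lemma.
Take w = 0^p 1^p #^{2p} ∈ L (with i=j=p, i+j=2p), |w| = 4p ≥ p.
The pumping lemma gives a decomposition w = xyz where |xy| ≤ p and y is nonempty.
Because |xy| ≤ p and w begins with p copies of 0, we have y = 0^k with 1 ≤ k ≤ p.
Consider xy^2z = 0^{p+k} 1^p #^{2p}. Now the 0- and 1-counts sum to 2p+k, but the #-count is 2p ≠ 2p+k. So xy^2z ∉ L.
Contradiction. Therefore L is not regular.

0^{p+k} 1^p #^{2p}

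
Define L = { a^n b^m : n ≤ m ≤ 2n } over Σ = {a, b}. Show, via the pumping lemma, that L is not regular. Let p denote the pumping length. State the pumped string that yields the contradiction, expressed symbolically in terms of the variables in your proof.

a^{p+k} b^p

Toward a contradiction, assume L is regular with pumping length p.
Take w = a^p b^p ∈ L (since p ≤ p ≤ 2p), with |w| = 2p ≥ p.
The pumping lemma gives a decomposition w = xyz where |xy| ≤ p and |y| ≥ 1.
The first p characters of w are a's, so xy (and hence y) consists only of a's. Write y = a^k, 1 ≤ k ≤ p.
Pump with i = 2: xy^2z = a^{p+k} b^p. Now n = p+k > p = m, so the condition n ≤ m fails. Thus xy^2z ∉ L.
Contradiction. Therefore L is not regular.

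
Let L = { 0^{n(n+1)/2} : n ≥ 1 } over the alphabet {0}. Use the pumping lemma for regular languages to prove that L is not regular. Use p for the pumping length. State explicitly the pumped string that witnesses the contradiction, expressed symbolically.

0^{p(p+1)/2+k}

Assume L is regular. Let p be the pumping length given by the pumping lemma.
Take w = 0^{p(p+1)/2} ∈ L with |w| = p(p+1)/2 ≥ p.
By the pumping lemma, w = xyz with |xy| ≤ p and y is nonempty.
Then y = 0^k for some k with 1 ≤ k ≤ p.
Pump with i = 2: xy^2z = 0^{p(p+1)/2+k}. Since 1 ≤ k ≤ p, p(p+1)/2 < p(p+1)/2+k ≤ p(p+1)/2+p < (p+1)(p+2)/2, so p(p+1)/2+k is strictly between consecutive triangular numbers. So xy^2z ∉ L.
Contradiction. Therefore L is not regular.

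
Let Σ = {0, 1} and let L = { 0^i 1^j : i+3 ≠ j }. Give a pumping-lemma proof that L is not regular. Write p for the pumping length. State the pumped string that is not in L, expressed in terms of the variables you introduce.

0^{p+p!} 1^{p+p!+3}

Suppose for contradiction that L is regular, and let p be the pumping length.
Choose w = 0^p 1^{p+p!+3}. Since p ≠ (p+p!+3)-3 = p+p!, w ∈ L; and |w| ≥ p.
Write w = xyz as guaranteed by the lemma, with |xy| ≤ p and |y| > 0.
The first p characters of w are 0's, so xy (and hence y) consists only of 0's. Write y = 0^k, 1 ≤ k ≤ p.
Since 1 ≤ k ≤ p, k divides p!; set t = 1 + p!/k. Then xy^t z has p + (p!/k)·k = p + p! copies of 0. Now the 0-count is p+p! and (1-count)-3 = (p+p!+3)-3 = p+p!, so i+3 ≠ j fails. So xy^t z = 0^{p+p!} 1^{p+p!+3} ∉ L.
This is a contradiction; hence L is not regular.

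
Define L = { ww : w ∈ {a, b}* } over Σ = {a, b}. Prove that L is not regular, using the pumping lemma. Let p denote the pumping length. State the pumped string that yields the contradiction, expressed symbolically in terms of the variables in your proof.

a^{p+k} b^p a^p b^p

Suppose for contradiction that L is regular, and let p be the pumping length.
Take w = a^p b^p a^p b^p = uu where u = a^pb^p; then w ∈ L and |w| = 4p ≥ p.
The pumping lemma gives a decomposition w = xyz where |xy| ≤ p and |y| ≥ 1.
Since the first p symbols of w are all a's and |xy| ≤ p, y lies entirely in the leading a-block: y = a^k for some k with 1 ≤ k ≤ p.
Pump with i = 2: xy^2z = a^{p+k} b^p a^p b^p, of length 4p+k. Suppose this equals vv. The string starts with a and ends with b, so v does too; thus the boundary between the two copies of v is a b→a transition. There is exactly one such transition, at position 2p+k, so |v| = 2p+k and |vv| = 4p+2k ≠ 4p+k since k ≥ 1. So xy^2z ∉ L.
Contradiction. Therefore L is not regular.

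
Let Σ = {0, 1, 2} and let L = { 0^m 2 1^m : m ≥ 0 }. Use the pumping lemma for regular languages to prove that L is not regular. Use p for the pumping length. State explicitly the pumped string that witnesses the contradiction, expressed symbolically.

0^{p+k} 2 1^p

Toward a contradiction, assume L is regular with pumping length p.
Take w = 0^p 2 1^p ∈ L with |w| = 2p+1 ≥ p.
Write w = xyz as guaranteed by the lemma, with |xy| ≤ p and y is nonempty.
The first p characters of w are 0's, so xy (and hence y) consists only of 0's. Write y = 0^k, 1 ≤ k ≤ p.
Pump with i = 2: xy^2z = 0^{p+k} 2 1^p, which would require p+k = p. But k ≥ 1, so xy^2z ∉ L.
This contradicts the pumping lemma, so L is not regular.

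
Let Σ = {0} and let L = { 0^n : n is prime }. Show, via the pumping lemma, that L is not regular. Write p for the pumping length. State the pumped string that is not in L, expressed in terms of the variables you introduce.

Toward a contradiction, assume L is regular with pumping length p.
Let q be a prime with q ≥ p+2 (infinitely many primes exist), and take w = 0^q ∈ L with |w| = q ≥ p.
The pumping lemma gives a decomposition w = xyz where |xy| ≤ p and |y| ≥ 1.
Then y = 0^k for some k with 1 ≤ k ≤ p.
Since 1 ≤ k ≤ p, |xz| = q-k. Pump with i = q+1: |xy^{q+1}z| = (q-k)+(q+1)k = q+qk = q(1+k), which is composite (both factors ≥ 2). So xy^{q+1}z = 0^{q(1+k)} ∉ L.
This contradicts the pumping lemma, so L is not regular.

0^{q(1+k)}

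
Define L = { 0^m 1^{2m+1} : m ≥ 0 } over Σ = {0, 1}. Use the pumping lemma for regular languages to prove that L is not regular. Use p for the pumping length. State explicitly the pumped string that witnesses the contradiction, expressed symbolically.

Assume L is regular; let p be its pumping constant.
Let w = 0^p 1^{2p+1} ∈ L; note |w| = 3p+1 ≥ p.
By the pumping lemma, w = xyz with |xy| ≤ p and |y| > 0.
Because |xy| ≤ p and w begins with p copies of 0, we have y = 0^k with 1 ≤ k ≤ p.
Pump with i = 2: xy^2z = 0^{p+k} 1^{2p+1}. For this to lie in L we would need 2p+1 = 2(p+k)+1, which forces k = 0. But k ≥ 1, so xy^2z ∉ L.
Contradiction. Therefore L is not regular.

0^{p+k} 1^{2p+1}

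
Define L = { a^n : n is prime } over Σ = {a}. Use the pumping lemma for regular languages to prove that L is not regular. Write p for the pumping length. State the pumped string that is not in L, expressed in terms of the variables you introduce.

Toward a contradiction, assume L is regular with pumping length p.
Let q be a prime with q ≥ p+2 (infinitely many primes exist), and take w = a^q ∈ L with |w| = q ≥ p.
By the pumping lemma, w = xyz with |xy| ≤ p and y is nonempty.
Then y = a^k for some k with 1 ≤ k ≤ p.
Since 1 ≤ k ≤ p, |xz| = q-k. Pump with i = q+1: |xy^{q+1}z| = (q-k)+(q+1)k = q+qk = q(1+k), which is composite (both factors ≥ 2). So xy^{q+1}z = a^{q(1+k)} ∉ L.
This contradicts the pumping lemma, so L is not regular.

a^{q(1+k)}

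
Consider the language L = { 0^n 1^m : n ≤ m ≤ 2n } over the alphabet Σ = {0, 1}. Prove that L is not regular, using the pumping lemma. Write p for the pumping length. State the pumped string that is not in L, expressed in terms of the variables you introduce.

Assume L is regular. Let p be the pumping length given by the pumping lemma.
Take w = 0^p 1^p ∈ L (since p ≤ p ≤ 2p), with |w| = 2p ≥ p.
By the pumping lemma, w = xyz with |xy| ≤ p and y is nonempty.
Since the first p symbols of w are all 0's and |xy| ≤ p, y lies entirely in the leading 0-block: y = 0^k for some k with 1 ≤ k ≤ p.
Pump with i = 2: xy^2z = 0^{p+k} 1^p. Now n = p+k > p = m, so the condition n ≤ m fails. Thus xy^2z ∉ L.
This is a contradiction; hence L is not regular.

0^{p+k} 1^p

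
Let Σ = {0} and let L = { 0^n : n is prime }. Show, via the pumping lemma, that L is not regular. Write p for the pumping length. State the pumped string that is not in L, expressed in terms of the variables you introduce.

0^{q(1+k)}

Suppose for contradiction that L is regular, and let p be the pumping length.
Let q be a prime with q ≥ p+2 (infinitely many primes exist), and take w = 0^q ∈ L with |w| = q ≥ p.
By the pumping lemma, w = xyz with |xy| ≤ p and |y| ≥ 1.
Then y = 0^k for some k with 1 ≤ k ≤ p.
Since 1 ≤ k ≤ p, |xz| = q-k. Pump with i = q+1: |xy^{q+1}z| = (q-k)+(q+1)k = q+qk = q(1+k), which is composite (both factors ≥ 2). So xy^{q+1}z = 0^{q(1+k)} ∉ L.
This is a contradiction; hence L is not regular.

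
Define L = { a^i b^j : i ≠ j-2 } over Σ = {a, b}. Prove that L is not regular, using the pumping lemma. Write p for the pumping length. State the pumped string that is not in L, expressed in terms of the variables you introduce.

Assume L is regular. Let p be the pumping length given by the pumping lemma.
Choose w = a^p b^{p+p!+2}. Since p ≠ (p+p!+2)-2 = p+p!, w ∈ L; and |w| ≥ p.
Write w = xyz as guaranteed by the lemma, with |xy| ≤ p and |y| > 0.
The first p characters of w are a's, so xy (and hence y) consists only of a's. Write y = a^k, 1 ≤ k ≤ p.
Since 1 ≤ k ≤ p, k divides p!; set t = 1 + p!/k. Then xy^t z has p + (p!/k)·k = p + p! copies of a. Now the a-count is p+p! and (b-count)-2 = (p+p!+2)-2 = p+p!, so i ≠ j-2 fails. So xy^t z = a^{p+p!} b^{p+p!+2} ∉ L.
This is a contradiction; hence L is not regular.

a^{p+p!} b^{p+p!+2}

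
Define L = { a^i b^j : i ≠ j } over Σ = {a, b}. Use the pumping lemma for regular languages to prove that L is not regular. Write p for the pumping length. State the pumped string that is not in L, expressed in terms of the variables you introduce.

a^{p+p!} b^{p+p!}

Assume L is regular. Let p be the pumping length given by the pumping lemma.
Choose w = a^p b^{p+p!}. Since p ≠ p+p!, w ∈ L; and |w| ≥ p.
Write w = xyz as guaranteed by the lemma, with |xy| ≤ p and |y| ≥ 1.
Since the first p symbols of w are all a's and |xy| ≤ p, y lies entirely in the leading a-block: y = a^k for some k with 1 ≤ k ≤ p.
Since 1 ≤ k ≤ p, k divides p!; set t = 1 + p!/k. Then xy^t z has p + (p!/k)·k = p + p! copies of a. Now the a-count equals the b-count, so i ≠ j fails. So xy^t z = a^{p+p!} b^{p+p!} ∉ L.
This contradicts the pumping lemma, so L is not regular.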